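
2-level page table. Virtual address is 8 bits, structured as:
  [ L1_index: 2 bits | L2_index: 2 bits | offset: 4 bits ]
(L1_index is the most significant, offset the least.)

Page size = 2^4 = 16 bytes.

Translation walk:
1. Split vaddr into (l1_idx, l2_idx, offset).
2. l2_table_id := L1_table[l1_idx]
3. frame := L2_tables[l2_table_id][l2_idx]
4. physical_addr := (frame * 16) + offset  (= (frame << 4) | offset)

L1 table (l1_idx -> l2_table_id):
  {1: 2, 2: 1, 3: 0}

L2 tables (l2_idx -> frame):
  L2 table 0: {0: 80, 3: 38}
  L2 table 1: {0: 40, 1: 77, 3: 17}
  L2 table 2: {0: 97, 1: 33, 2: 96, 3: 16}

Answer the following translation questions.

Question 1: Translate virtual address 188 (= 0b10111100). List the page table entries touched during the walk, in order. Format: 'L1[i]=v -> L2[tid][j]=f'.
vaddr = 188 = 0b10111100
Split: l1_idx=2, l2_idx=3, offset=12

Answer: L1[2]=1 -> L2[1][3]=17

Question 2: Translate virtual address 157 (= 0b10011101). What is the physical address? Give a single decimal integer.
vaddr = 157 = 0b10011101
Split: l1_idx=2, l2_idx=1, offset=13
L1[2] = 1
L2[1][1] = 77
paddr = 77 * 16 + 13 = 1245

Answer: 1245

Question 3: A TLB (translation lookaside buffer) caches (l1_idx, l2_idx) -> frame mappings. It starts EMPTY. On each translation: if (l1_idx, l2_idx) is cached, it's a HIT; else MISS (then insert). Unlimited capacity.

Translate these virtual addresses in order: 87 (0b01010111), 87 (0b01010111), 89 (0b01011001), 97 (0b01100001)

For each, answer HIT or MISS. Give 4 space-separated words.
Answer: MISS HIT HIT MISS

Derivation:
vaddr=87: (1,1) not in TLB -> MISS, insert
vaddr=87: (1,1) in TLB -> HIT
vaddr=89: (1,1) in TLB -> HIT
vaddr=97: (1,2) not in TLB -> MISS, insert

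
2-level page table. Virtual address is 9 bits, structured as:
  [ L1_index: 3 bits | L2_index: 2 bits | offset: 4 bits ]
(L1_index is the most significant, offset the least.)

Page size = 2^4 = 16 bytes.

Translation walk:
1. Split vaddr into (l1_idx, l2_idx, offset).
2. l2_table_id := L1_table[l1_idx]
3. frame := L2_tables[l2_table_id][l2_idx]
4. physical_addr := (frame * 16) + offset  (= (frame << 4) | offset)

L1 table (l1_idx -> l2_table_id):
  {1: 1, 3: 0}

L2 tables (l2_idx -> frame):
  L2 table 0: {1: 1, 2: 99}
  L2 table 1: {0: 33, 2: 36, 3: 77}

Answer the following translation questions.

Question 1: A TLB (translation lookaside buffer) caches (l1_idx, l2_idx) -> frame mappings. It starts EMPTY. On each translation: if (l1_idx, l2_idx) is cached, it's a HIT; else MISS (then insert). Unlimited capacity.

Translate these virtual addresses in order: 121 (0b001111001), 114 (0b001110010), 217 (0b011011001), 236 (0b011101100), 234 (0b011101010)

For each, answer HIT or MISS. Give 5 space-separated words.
vaddr=121: (1,3) not in TLB -> MISS, insert
vaddr=114: (1,3) in TLB -> HIT
vaddr=217: (3,1) not in TLB -> MISS, insert
vaddr=236: (3,2) not in TLB -> MISS, insert
vaddr=234: (3,2) in TLB -> HIT

Answer: MISS HIT MISS MISS HIT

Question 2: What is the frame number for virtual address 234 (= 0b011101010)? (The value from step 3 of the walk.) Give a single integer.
vaddr = 234: l1_idx=3, l2_idx=2
L1[3] = 0; L2[0][2] = 99

Answer: 99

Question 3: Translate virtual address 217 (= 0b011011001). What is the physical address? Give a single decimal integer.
Answer: 25

Derivation:
vaddr = 217 = 0b011011001
Split: l1_idx=3, l2_idx=1, offset=9
L1[3] = 0
L2[0][1] = 1
paddr = 1 * 16 + 9 = 25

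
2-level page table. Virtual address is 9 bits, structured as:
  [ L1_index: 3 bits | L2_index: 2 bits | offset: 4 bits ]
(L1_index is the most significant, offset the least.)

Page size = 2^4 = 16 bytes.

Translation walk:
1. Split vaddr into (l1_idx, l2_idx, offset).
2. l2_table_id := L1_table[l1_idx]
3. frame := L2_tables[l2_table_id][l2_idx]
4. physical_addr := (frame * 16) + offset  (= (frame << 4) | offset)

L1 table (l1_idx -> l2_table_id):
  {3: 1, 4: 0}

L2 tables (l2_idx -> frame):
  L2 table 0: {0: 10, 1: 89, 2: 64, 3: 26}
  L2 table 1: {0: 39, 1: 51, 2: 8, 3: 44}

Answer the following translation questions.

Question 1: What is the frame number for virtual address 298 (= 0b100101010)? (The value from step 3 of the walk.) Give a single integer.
Answer: 64

Derivation:
vaddr = 298: l1_idx=4, l2_idx=2
L1[4] = 0; L2[0][2] = 64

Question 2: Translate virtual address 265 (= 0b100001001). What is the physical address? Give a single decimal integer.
Answer: 169

Derivation:
vaddr = 265 = 0b100001001
Split: l1_idx=4, l2_idx=0, offset=9
L1[4] = 0
L2[0][0] = 10
paddr = 10 * 16 + 9 = 169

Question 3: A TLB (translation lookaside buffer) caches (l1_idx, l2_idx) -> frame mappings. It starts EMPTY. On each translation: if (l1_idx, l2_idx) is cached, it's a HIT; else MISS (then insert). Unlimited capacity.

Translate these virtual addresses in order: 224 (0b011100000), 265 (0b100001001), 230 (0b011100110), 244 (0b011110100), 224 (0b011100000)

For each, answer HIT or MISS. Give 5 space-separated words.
vaddr=224: (3,2) not in TLB -> MISS, insert
vaddr=265: (4,0) not in TLB -> MISS, insert
vaddr=230: (3,2) in TLB -> HIT
vaddr=244: (3,3) not in TLB -> MISS, insert
vaddr=224: (3,2) in TLB -> HIT

Answer: MISS MISS HIT MISS HIT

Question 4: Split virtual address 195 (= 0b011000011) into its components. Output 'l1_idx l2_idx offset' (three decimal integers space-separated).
vaddr = 195 = 0b011000011
  top 3 bits -> l1_idx = 3
  next 2 bits -> l2_idx = 0
  bottom 4 bits -> offset = 3

Answer: 3 0 3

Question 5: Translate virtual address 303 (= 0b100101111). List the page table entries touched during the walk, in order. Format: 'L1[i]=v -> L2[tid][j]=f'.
vaddr = 303 = 0b100101111
Split: l1_idx=4, l2_idx=2, offset=15

Answer: L1[4]=0 -> L2[0][2]=64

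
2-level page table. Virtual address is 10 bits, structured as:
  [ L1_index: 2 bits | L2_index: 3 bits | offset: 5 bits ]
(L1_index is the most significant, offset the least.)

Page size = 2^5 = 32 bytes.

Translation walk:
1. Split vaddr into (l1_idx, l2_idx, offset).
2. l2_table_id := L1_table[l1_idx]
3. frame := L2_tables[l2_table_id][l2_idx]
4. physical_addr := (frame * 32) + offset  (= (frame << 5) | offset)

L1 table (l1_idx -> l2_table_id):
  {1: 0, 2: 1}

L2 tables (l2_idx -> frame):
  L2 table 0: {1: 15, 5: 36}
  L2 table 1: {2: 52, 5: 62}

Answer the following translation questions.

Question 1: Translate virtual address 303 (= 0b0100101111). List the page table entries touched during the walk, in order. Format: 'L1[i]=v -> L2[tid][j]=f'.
Answer: L1[1]=0 -> L2[0][1]=15

Derivation:
vaddr = 303 = 0b0100101111
Split: l1_idx=1, l2_idx=1, offset=15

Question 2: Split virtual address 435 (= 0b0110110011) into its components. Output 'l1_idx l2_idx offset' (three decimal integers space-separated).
Answer: 1 5 19

Derivation:
vaddr = 435 = 0b0110110011
  top 2 bits -> l1_idx = 1
  next 3 bits -> l2_idx = 5
  bottom 5 bits -> offset = 19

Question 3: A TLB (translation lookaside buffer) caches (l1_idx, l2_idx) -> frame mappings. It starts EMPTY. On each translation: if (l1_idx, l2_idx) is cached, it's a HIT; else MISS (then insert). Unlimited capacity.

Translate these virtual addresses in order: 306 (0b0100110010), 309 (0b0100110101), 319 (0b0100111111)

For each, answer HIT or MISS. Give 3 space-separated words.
Answer: MISS HIT HIT

Derivation:
vaddr=306: (1,1) not in TLB -> MISS, insert
vaddr=309: (1,1) in TLB -> HIT
vaddr=319: (1,1) in TLB -> HIT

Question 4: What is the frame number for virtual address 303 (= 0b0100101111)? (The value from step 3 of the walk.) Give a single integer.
Answer: 15

Derivation:
vaddr = 303: l1_idx=1, l2_idx=1
L1[1] = 0; L2[0][1] = 15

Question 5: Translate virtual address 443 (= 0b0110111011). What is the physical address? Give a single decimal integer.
vaddr = 443 = 0b0110111011
Split: l1_idx=1, l2_idx=5, offset=27
L1[1] = 0
L2[0][5] = 36
paddr = 36 * 32 + 27 = 1179

Answer: 1179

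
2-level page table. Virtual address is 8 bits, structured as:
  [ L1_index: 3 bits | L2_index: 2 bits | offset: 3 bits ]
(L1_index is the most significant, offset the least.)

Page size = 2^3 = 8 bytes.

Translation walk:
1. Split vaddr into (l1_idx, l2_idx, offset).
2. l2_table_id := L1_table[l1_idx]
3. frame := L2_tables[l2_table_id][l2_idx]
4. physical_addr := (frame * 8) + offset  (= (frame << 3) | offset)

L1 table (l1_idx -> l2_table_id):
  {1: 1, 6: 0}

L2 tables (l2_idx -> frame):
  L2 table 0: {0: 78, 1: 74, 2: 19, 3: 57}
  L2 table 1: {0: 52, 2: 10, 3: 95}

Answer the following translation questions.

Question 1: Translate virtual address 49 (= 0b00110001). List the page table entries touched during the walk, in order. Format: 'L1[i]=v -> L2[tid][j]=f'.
Answer: L1[1]=1 -> L2[1][2]=10

Derivation:
vaddr = 49 = 0b00110001
Split: l1_idx=1, l2_idx=2, offset=1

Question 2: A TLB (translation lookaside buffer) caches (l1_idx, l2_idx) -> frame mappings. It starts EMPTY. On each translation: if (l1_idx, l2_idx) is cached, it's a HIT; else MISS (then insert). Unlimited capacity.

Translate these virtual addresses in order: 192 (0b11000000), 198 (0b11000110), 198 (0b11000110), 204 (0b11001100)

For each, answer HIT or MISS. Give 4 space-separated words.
vaddr=192: (6,0) not in TLB -> MISS, insert
vaddr=198: (6,0) in TLB -> HIT
vaddr=198: (6,0) in TLB -> HIT
vaddr=204: (6,1) not in TLB -> MISS, insert

Answer: MISS HIT HIT MISS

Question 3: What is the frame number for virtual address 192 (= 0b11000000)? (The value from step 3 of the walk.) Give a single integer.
Answer: 78

Derivation:
vaddr = 192: l1_idx=6, l2_idx=0
L1[6] = 0; L2[0][0] = 78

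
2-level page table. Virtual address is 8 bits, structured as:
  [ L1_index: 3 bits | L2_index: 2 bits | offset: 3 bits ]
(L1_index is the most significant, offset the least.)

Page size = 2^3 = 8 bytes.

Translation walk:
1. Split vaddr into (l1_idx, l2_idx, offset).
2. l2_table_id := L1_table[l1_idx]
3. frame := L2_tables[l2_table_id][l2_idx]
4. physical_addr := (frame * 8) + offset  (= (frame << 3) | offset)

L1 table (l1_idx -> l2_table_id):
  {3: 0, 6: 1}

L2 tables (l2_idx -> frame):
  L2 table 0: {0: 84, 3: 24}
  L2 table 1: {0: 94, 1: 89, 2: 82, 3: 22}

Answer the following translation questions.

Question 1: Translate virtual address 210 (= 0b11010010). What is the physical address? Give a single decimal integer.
vaddr = 210 = 0b11010010
Split: l1_idx=6, l2_idx=2, offset=2
L1[6] = 1
L2[1][2] = 82
paddr = 82 * 8 + 2 = 658

Answer: 658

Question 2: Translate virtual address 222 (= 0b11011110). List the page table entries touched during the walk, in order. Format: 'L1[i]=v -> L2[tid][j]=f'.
vaddr = 222 = 0b11011110
Split: l1_idx=6, l2_idx=3, offset=6

Answer: L1[6]=1 -> L2[1][3]=22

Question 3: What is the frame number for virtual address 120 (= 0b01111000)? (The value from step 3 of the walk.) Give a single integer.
vaddr = 120: l1_idx=3, l2_idx=3
L1[3] = 0; L2[0][3] = 24

Answer: 24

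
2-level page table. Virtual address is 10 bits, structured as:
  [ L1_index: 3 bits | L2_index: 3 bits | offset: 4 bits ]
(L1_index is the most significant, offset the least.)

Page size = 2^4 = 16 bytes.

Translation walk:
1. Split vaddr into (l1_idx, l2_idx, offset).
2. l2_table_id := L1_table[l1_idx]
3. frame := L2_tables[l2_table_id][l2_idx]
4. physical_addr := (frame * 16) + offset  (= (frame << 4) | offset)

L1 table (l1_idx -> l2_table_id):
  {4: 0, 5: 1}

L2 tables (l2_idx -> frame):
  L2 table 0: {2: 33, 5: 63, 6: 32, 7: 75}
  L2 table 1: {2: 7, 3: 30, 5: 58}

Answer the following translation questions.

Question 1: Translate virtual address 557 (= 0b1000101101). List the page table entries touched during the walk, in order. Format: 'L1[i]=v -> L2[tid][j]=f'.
vaddr = 557 = 0b1000101101
Split: l1_idx=4, l2_idx=2, offset=13

Answer: L1[4]=0 -> L2[0][2]=33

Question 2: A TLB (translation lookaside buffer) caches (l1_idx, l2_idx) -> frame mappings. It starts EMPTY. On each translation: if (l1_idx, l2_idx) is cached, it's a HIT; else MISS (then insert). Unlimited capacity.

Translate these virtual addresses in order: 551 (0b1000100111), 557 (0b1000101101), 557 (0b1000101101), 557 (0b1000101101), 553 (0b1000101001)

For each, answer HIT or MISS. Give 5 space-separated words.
Answer: MISS HIT HIT HIT HIT

Derivation:
vaddr=551: (4,2) not in TLB -> MISS, insert
vaddr=557: (4,2) in TLB -> HIT
vaddr=557: (4,2) in TLB -> HIT
vaddr=557: (4,2) in TLB -> HIT
vaddr=553: (4,2) in TLB -> HIT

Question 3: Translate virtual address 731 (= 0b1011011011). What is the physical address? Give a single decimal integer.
Answer: 939

Derivation:
vaddr = 731 = 0b1011011011
Split: l1_idx=5, l2_idx=5, offset=11
L1[5] = 1
L2[1][5] = 58
paddr = 58 * 16 + 11 = 939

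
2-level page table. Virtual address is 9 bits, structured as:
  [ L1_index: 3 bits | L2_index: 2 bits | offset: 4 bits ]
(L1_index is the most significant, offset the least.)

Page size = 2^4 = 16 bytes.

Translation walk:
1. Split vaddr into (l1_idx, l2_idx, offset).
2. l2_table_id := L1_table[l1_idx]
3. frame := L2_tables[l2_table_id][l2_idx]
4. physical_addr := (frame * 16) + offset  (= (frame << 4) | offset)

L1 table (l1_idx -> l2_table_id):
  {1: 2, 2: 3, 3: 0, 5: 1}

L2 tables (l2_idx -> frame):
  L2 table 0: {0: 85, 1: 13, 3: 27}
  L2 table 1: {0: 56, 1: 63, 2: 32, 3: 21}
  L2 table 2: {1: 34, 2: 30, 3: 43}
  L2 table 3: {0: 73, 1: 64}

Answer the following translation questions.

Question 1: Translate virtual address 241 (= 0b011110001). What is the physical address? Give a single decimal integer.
Answer: 433

Derivation:
vaddr = 241 = 0b011110001
Split: l1_idx=3, l2_idx=3, offset=1
L1[3] = 0
L2[0][3] = 27
paddr = 27 * 16 + 1 = 433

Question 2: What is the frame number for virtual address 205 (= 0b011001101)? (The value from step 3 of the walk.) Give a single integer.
Answer: 85

Derivation:
vaddr = 205: l1_idx=3, l2_idx=0
L1[3] = 0; L2[0][0] = 85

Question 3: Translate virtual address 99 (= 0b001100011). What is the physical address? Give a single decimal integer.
Answer: 483

Derivation:
vaddr = 99 = 0b001100011
Split: l1_idx=1, l2_idx=2, offset=3
L1[1] = 2
L2[2][2] = 30
paddr = 30 * 16 + 3 = 483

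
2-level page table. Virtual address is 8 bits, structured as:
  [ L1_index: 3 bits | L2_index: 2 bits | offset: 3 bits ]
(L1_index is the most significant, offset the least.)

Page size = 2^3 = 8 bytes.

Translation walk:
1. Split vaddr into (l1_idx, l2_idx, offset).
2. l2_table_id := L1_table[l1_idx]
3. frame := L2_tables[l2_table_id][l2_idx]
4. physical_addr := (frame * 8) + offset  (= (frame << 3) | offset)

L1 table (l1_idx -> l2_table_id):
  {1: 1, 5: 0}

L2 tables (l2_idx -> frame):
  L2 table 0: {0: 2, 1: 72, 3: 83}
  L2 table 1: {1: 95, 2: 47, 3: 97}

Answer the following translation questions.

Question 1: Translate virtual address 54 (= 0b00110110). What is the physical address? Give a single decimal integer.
vaddr = 54 = 0b00110110
Split: l1_idx=1, l2_idx=2, offset=6
L1[1] = 1
L2[1][2] = 47
paddr = 47 * 8 + 6 = 382

Answer: 382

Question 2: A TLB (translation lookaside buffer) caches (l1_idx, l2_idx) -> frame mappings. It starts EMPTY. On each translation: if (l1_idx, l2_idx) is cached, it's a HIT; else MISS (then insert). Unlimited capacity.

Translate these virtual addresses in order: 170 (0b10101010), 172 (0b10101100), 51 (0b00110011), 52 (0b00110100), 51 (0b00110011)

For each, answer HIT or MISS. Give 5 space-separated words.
Answer: MISS HIT MISS HIT HIT

Derivation:
vaddr=170: (5,1) not in TLB -> MISS, insert
vaddr=172: (5,1) in TLB -> HIT
vaddr=51: (1,2) not in TLB -> MISS, insert
vaddr=52: (1,2) in TLB -> HIT
vaddr=51: (1,2) in TLB -> HIT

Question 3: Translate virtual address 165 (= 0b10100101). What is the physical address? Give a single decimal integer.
vaddr = 165 = 0b10100101
Split: l1_idx=5, l2_idx=0, offset=5
L1[5] = 0
L2[0][0] = 2
paddr = 2 * 8 + 5 = 21

Answer: 21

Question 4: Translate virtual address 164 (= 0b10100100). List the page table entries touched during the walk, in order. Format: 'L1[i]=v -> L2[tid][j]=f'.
vaddr = 164 = 0b10100100
Split: l1_idx=5, l2_idx=0, offset=4

Answer: L1[5]=0 -> L2[0][0]=2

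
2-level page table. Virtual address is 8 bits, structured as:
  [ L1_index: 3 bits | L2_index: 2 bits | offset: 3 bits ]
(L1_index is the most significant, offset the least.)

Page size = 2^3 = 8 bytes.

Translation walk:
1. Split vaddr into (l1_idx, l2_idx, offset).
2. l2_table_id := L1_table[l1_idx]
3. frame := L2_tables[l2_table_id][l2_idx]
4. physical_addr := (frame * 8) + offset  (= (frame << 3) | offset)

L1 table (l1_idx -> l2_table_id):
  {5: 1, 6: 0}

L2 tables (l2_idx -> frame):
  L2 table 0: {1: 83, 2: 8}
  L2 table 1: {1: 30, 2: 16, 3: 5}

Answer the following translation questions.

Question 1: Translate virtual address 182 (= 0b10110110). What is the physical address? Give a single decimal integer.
Answer: 134

Derivation:
vaddr = 182 = 0b10110110
Split: l1_idx=5, l2_idx=2, offset=6
L1[5] = 1
L2[1][2] = 16
paddr = 16 * 8 + 6 = 134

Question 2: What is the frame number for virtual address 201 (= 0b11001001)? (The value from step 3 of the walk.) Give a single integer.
vaddr = 201: l1_idx=6, l2_idx=1
L1[6] = 0; L2[0][1] = 83

Answer: 83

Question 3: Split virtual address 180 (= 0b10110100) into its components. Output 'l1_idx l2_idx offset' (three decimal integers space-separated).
vaddr = 180 = 0b10110100
  top 3 bits -> l1_idx = 5
  next 2 bits -> l2_idx = 2
  bottom 3 bits -> offset = 4

Answer: 5 2 4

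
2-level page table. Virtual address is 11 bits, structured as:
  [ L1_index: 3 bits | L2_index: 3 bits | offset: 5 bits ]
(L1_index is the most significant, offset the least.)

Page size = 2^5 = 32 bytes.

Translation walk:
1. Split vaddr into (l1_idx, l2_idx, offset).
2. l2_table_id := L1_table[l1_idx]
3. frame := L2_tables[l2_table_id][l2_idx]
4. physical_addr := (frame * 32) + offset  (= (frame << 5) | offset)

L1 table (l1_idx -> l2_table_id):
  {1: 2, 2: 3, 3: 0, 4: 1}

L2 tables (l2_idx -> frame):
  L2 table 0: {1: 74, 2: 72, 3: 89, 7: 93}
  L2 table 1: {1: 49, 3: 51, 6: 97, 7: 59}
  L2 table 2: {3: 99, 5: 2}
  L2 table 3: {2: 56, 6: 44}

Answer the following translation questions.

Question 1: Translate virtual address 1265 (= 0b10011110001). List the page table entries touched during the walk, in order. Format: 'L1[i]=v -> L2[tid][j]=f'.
vaddr = 1265 = 0b10011110001
Split: l1_idx=4, l2_idx=7, offset=17

Answer: L1[4]=1 -> L2[1][7]=59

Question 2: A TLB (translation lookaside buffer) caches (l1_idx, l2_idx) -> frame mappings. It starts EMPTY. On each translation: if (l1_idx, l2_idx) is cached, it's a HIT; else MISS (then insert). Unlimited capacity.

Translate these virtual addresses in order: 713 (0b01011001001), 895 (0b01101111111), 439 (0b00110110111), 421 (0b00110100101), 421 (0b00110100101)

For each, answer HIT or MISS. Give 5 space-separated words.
Answer: MISS MISS MISS HIT HIT

Derivation:
vaddr=713: (2,6) not in TLB -> MISS, insert
vaddr=895: (3,3) not in TLB -> MISS, insert
vaddr=439: (1,5) not in TLB -> MISS, insert
vaddr=421: (1,5) in TLB -> HIT
vaddr=421: (1,5) in TLB -> HIT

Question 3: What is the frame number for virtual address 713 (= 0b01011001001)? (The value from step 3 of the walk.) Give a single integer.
Answer: 44

Derivation:
vaddr = 713: l1_idx=2, l2_idx=6
L1[2] = 3; L2[3][6] = 44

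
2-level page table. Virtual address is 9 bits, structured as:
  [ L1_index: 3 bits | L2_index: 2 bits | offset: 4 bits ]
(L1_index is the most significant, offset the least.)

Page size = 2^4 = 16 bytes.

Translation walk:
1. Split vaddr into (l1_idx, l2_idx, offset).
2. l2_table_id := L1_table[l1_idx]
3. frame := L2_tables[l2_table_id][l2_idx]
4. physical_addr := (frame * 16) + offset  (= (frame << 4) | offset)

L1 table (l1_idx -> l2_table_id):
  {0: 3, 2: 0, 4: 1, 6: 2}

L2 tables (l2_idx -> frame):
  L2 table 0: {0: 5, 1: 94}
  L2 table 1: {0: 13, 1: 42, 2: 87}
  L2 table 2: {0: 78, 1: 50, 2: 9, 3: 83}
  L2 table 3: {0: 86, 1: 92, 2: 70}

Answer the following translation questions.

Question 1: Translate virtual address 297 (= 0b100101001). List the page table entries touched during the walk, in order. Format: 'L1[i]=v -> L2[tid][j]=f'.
Answer: L1[4]=1 -> L2[1][2]=87

Derivation:
vaddr = 297 = 0b100101001
Split: l1_idx=4, l2_idx=2, offset=9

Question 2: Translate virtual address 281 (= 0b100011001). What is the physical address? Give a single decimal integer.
Answer: 681

Derivation:
vaddr = 281 = 0b100011001
Split: l1_idx=4, l2_idx=1, offset=9
L1[4] = 1
L2[1][1] = 42
paddr = 42 * 16 + 9 = 681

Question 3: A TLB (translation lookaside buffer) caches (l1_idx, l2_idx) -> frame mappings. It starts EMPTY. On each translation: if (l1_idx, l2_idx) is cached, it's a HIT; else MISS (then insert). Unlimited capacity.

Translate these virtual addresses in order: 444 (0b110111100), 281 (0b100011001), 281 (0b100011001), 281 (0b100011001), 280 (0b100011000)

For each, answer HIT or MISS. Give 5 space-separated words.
Answer: MISS MISS HIT HIT HIT

Derivation:
vaddr=444: (6,3) not in TLB -> MISS, insert
vaddr=281: (4,1) not in TLB -> MISS, insert
vaddr=281: (4,1) in TLB -> HIT
vaddr=281: (4,1) in TLB -> HIT
vaddr=280: (4,1) in TLB -> HIT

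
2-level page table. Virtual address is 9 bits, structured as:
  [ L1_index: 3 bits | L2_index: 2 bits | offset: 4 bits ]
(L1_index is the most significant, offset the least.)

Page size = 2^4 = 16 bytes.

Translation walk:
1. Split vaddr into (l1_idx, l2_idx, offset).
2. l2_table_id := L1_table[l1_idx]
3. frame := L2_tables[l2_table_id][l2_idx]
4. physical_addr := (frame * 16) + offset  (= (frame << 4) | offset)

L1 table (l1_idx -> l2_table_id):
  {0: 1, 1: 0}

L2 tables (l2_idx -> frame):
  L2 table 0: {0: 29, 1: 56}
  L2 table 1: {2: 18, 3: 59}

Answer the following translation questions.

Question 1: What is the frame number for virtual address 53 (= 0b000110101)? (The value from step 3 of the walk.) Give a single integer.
vaddr = 53: l1_idx=0, l2_idx=3
L1[0] = 1; L2[1][3] = 59

Answer: 59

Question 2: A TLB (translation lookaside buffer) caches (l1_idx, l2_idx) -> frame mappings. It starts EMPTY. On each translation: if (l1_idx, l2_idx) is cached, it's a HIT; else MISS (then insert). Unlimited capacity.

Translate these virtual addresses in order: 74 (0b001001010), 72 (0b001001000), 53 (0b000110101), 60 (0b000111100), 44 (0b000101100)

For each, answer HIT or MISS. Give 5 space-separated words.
vaddr=74: (1,0) not in TLB -> MISS, insert
vaddr=72: (1,0) in TLB -> HIT
vaddr=53: (0,3) not in TLB -> MISS, insert
vaddr=60: (0,3) in TLB -> HIT
vaddr=44: (0,2) not in TLB -> MISS, insert

Answer: MISS HIT MISS HIT MISS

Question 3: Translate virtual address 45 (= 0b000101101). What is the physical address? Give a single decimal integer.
Answer: 301

Derivation:
vaddr = 45 = 0b000101101
Split: l1_idx=0, l2_idx=2, offset=13
L1[0] = 1
L2[1][2] = 18
paddr = 18 * 16 + 13 = 301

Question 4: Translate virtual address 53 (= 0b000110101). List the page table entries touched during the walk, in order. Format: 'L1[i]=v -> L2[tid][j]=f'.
Answer: L1[0]=1 -> L2[1][3]=59

Derivation:
vaddr = 53 = 0b000110101
Split: l1_idx=0, l2_idx=3, offset=5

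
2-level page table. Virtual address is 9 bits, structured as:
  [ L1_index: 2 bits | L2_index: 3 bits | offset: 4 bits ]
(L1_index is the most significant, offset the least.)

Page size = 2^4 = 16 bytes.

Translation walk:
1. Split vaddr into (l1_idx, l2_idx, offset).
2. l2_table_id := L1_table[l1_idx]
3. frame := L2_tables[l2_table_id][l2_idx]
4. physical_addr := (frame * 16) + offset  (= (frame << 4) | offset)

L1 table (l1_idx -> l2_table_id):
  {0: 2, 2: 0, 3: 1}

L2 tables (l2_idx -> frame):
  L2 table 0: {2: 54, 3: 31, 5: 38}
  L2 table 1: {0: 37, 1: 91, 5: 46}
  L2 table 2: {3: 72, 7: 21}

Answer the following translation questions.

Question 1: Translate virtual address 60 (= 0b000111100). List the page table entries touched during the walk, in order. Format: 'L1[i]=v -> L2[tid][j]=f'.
vaddr = 60 = 0b000111100
Split: l1_idx=0, l2_idx=3, offset=12

Answer: L1[0]=2 -> L2[2][3]=72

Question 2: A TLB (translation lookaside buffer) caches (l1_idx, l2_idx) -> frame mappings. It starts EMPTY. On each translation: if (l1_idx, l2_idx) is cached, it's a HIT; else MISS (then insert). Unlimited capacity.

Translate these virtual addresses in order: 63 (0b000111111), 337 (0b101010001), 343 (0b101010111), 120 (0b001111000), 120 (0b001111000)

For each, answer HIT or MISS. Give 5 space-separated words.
Answer: MISS MISS HIT MISS HIT

Derivation:
vaddr=63: (0,3) not in TLB -> MISS, insert
vaddr=337: (2,5) not in TLB -> MISS, insert
vaddr=343: (2,5) in TLB -> HIT
vaddr=120: (0,7) not in TLB -> MISS, insert
vaddr=120: (0,7) in TLB -> HIT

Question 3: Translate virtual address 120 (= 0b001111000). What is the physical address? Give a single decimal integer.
Answer: 344

Derivation:
vaddr = 120 = 0b001111000
Split: l1_idx=0, l2_idx=7, offset=8
L1[0] = 2
L2[2][7] = 21
paddr = 21 * 16 + 8 = 344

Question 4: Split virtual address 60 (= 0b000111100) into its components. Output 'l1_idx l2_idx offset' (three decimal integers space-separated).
vaddr = 60 = 0b000111100
  top 2 bits -> l1_idx = 0
  next 3 bits -> l2_idx = 3
  bottom 4 bits -> offset = 12

Answer: 0 3 12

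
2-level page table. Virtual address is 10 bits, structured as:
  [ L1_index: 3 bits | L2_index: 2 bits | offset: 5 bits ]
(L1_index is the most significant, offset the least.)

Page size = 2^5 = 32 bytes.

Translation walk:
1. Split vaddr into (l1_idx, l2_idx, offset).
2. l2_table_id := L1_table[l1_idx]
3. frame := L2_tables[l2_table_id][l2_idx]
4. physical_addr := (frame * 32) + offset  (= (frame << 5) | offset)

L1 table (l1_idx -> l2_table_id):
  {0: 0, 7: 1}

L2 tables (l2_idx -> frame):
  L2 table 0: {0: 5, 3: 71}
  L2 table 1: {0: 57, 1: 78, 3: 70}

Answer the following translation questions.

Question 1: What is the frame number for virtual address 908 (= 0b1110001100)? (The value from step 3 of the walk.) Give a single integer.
Answer: 57

Derivation:
vaddr = 908: l1_idx=7, l2_idx=0
L1[7] = 1; L2[1][0] = 57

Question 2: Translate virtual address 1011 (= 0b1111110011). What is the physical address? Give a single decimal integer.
Answer: 2259

Derivation:
vaddr = 1011 = 0b1111110011
Split: l1_idx=7, l2_idx=3, offset=19
L1[7] = 1
L2[1][3] = 70
paddr = 70 * 32 + 19 = 2259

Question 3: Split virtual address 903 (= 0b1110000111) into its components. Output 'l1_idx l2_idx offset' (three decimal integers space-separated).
Answer: 7 0 7

Derivation:
vaddr = 903 = 0b1110000111
  top 3 bits -> l1_idx = 7
  next 2 bits -> l2_idx = 0
  bottom 5 bits -> offset = 7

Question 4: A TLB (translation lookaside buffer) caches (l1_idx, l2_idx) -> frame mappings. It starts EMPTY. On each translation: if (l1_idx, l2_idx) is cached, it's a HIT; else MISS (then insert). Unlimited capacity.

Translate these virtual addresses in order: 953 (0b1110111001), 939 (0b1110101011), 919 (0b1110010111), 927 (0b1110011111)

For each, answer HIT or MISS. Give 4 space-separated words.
vaddr=953: (7,1) not in TLB -> MISS, insert
vaddr=939: (7,1) in TLB -> HIT
vaddr=919: (7,0) not in TLB -> MISS, insert
vaddr=927: (7,0) in TLB -> HIT

Answer: MISS HIT MISS HIT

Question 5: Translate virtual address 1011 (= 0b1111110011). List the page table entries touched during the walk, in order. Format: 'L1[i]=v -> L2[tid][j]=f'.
Answer: L1[7]=1 -> L2[1][3]=70

Derivation:
vaddr = 1011 = 0b1111110011
Split: l1_idx=7, l2_idx=3, offset=19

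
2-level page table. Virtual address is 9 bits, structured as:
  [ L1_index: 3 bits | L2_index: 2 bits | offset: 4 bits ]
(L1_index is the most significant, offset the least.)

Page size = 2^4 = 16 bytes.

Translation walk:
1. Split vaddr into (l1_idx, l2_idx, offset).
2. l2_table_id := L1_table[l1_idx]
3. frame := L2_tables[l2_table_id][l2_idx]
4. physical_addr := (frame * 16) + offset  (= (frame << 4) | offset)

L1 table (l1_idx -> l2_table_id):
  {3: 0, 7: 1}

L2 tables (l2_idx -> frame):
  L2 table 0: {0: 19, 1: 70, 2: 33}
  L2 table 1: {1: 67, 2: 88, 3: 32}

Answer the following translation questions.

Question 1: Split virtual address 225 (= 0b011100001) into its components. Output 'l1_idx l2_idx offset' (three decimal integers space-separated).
Answer: 3 2 1

Derivation:
vaddr = 225 = 0b011100001
  top 3 bits -> l1_idx = 3
  next 2 bits -> l2_idx = 2
  bottom 4 bits -> offset = 1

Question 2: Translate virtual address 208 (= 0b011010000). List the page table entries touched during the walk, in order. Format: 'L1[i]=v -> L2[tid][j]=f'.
Answer: L1[3]=0 -> L2[0][1]=70

Derivation:
vaddr = 208 = 0b011010000
Split: l1_idx=3, l2_idx=1, offset=0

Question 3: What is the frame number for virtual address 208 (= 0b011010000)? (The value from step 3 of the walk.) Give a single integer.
vaddr = 208: l1_idx=3, l2_idx=1
L1[3] = 0; L2[0][1] = 70

Answer: 70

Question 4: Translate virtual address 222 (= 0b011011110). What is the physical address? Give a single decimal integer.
vaddr = 222 = 0b011011110
Split: l1_idx=3, l2_idx=1, offset=14
L1[3] = 0
L2[0][1] = 70
paddr = 70 * 16 + 14 = 1134

Answer: 1134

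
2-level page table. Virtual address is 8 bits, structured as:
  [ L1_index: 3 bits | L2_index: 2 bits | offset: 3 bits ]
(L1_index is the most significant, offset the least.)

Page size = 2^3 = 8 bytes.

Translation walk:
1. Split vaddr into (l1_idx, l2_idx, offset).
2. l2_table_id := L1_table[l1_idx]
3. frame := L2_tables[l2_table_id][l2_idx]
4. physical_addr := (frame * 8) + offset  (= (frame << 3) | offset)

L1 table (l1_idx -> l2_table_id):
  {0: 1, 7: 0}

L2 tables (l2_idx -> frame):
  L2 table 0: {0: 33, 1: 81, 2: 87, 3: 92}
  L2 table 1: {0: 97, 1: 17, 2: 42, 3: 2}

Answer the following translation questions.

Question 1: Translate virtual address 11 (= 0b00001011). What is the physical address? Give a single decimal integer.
Answer: 139

Derivation:
vaddr = 11 = 0b00001011
Split: l1_idx=0, l2_idx=1, offset=3
L1[0] = 1
L2[1][1] = 17
paddr = 17 * 8 + 3 = 139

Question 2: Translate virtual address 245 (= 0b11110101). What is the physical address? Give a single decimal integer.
Answer: 701

Derivation:
vaddr = 245 = 0b11110101
Split: l1_idx=7, l2_idx=2, offset=5
L1[7] = 0
L2[0][2] = 87
paddr = 87 * 8 + 5 = 701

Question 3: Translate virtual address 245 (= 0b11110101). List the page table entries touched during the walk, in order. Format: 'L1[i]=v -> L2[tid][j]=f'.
Answer: L1[7]=0 -> L2[0][2]=87

Derivation:
vaddr = 245 = 0b11110101
Split: l1_idx=7, l2_idx=2, offset=5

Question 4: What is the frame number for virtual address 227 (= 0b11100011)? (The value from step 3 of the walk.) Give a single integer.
vaddr = 227: l1_idx=7, l2_idx=0
L1[7] = 0; L2[0][0] = 33

Answer: 33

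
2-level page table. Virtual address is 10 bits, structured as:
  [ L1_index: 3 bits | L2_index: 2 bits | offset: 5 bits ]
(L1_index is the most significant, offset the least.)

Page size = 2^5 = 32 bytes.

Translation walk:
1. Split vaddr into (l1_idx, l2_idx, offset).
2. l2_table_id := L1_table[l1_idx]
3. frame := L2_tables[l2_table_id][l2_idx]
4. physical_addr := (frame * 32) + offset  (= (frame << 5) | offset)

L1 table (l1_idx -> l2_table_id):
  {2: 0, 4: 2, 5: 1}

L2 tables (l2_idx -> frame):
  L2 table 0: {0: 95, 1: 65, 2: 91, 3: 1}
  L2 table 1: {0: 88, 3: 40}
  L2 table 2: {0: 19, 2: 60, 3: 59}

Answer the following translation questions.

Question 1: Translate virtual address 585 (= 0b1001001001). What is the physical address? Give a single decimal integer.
Answer: 1929

Derivation:
vaddr = 585 = 0b1001001001
Split: l1_idx=4, l2_idx=2, offset=9
L1[4] = 2
L2[2][2] = 60
paddr = 60 * 32 + 9 = 1929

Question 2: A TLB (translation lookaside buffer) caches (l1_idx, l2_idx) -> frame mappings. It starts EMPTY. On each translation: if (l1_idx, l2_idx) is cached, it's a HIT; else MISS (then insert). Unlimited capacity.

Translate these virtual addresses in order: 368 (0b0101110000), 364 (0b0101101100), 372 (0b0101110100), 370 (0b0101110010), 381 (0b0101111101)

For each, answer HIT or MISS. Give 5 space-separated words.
Answer: MISS HIT HIT HIT HIT

Derivation:
vaddr=368: (2,3) not in TLB -> MISS, insert
vaddr=364: (2,3) in TLB -> HIT
vaddr=372: (2,3) in TLB -> HIT
vaddr=370: (2,3) in TLB -> HIT
vaddr=381: (2,3) in TLB -> HIT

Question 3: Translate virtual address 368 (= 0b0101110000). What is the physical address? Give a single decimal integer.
vaddr = 368 = 0b0101110000
Split: l1_idx=2, l2_idx=3, offset=16
L1[2] = 0
L2[0][3] = 1
paddr = 1 * 32 + 16 = 48

Answer: 48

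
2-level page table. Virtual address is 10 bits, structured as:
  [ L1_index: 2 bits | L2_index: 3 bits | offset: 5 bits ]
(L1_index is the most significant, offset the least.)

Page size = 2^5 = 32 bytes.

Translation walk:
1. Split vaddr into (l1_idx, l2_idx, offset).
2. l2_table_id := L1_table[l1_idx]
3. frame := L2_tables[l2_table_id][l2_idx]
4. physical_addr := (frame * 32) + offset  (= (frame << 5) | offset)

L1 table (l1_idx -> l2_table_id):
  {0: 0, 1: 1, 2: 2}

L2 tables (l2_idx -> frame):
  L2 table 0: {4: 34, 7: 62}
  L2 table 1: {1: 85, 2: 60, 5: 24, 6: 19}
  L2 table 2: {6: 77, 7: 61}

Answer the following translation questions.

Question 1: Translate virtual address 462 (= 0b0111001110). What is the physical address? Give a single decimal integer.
vaddr = 462 = 0b0111001110
Split: l1_idx=1, l2_idx=6, offset=14
L1[1] = 1
L2[1][6] = 19
paddr = 19 * 32 + 14 = 622

Answer: 622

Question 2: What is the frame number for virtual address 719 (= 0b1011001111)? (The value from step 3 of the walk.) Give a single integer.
vaddr = 719: l1_idx=2, l2_idx=6
L1[2] = 2; L2[2][6] = 77

Answer: 77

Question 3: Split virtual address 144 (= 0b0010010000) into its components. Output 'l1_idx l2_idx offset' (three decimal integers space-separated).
vaddr = 144 = 0b0010010000
  top 2 bits -> l1_idx = 0
  next 3 bits -> l2_idx = 4
  bottom 5 bits -> offset = 16

Answer: 0 4 16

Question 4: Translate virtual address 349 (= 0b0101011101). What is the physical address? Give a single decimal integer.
vaddr = 349 = 0b0101011101
Split: l1_idx=1, l2_idx=2, offset=29
L1[1] = 1
L2[1][2] = 60
paddr = 60 * 32 + 29 = 1949

Answer: 1949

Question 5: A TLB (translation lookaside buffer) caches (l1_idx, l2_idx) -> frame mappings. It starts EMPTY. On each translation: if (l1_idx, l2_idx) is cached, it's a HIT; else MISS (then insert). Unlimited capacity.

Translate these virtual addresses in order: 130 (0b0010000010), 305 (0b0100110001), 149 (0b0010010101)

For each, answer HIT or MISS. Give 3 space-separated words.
Answer: MISS MISS HIT

Derivation:
vaddr=130: (0,4) not in TLB -> MISS, insert
vaddr=305: (1,1) not in TLB -> MISS, insert
vaddr=149: (0,4) in TLB -> HIT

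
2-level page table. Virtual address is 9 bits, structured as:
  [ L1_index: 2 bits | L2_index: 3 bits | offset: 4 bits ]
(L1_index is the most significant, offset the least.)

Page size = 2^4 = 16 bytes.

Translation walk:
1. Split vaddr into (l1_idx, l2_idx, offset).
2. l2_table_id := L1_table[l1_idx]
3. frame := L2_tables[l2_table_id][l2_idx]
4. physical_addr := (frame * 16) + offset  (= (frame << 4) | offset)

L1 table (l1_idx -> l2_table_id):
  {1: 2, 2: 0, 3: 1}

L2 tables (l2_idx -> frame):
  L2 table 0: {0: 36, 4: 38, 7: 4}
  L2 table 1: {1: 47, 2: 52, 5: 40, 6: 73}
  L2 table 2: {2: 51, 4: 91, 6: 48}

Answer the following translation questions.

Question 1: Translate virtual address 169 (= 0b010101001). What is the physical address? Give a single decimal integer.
Answer: 825

Derivation:
vaddr = 169 = 0b010101001
Split: l1_idx=1, l2_idx=2, offset=9
L1[1] = 2
L2[2][2] = 51
paddr = 51 * 16 + 9 = 825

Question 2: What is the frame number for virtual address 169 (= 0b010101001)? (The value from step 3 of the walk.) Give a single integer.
vaddr = 169: l1_idx=1, l2_idx=2
L1[1] = 2; L2[2][2] = 51

Answer: 51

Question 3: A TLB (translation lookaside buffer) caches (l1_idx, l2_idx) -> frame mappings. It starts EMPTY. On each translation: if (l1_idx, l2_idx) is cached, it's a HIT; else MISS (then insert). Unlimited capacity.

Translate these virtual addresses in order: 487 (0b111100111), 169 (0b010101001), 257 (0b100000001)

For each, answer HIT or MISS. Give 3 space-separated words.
vaddr=487: (3,6) not in TLB -> MISS, insert
vaddr=169: (1,2) not in TLB -> MISS, insert
vaddr=257: (2,0) not in TLB -> MISS, insert

Answer: MISS MISS MISS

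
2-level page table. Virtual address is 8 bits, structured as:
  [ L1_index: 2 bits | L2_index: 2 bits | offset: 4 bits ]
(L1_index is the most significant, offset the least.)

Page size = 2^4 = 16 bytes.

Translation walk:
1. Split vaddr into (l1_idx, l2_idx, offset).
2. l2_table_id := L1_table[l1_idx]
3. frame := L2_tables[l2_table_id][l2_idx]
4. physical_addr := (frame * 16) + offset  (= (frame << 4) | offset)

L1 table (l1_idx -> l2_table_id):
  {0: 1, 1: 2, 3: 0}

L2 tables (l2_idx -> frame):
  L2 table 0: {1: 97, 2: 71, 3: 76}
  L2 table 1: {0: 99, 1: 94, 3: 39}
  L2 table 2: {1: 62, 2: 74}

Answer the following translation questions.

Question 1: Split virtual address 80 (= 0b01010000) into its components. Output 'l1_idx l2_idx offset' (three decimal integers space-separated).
vaddr = 80 = 0b01010000
  top 2 bits -> l1_idx = 1
  next 2 bits -> l2_idx = 1
  bottom 4 bits -> offset = 0

Answer: 1 1 0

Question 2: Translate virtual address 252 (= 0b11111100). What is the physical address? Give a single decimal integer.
vaddr = 252 = 0b11111100
Split: l1_idx=3, l2_idx=3, offset=12
L1[3] = 0
L2[0][3] = 76
paddr = 76 * 16 + 12 = 1228

Answer: 1228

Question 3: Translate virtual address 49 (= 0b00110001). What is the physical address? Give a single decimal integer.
vaddr = 49 = 0b00110001
Split: l1_idx=0, l2_idx=3, offset=1
L1[0] = 1
L2[1][3] = 39
paddr = 39 * 16 + 1 = 625

Answer: 625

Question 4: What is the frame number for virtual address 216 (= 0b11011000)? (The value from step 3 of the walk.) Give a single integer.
vaddr = 216: l1_idx=3, l2_idx=1
L1[3] = 0; L2[0][1] = 97

Answer: 97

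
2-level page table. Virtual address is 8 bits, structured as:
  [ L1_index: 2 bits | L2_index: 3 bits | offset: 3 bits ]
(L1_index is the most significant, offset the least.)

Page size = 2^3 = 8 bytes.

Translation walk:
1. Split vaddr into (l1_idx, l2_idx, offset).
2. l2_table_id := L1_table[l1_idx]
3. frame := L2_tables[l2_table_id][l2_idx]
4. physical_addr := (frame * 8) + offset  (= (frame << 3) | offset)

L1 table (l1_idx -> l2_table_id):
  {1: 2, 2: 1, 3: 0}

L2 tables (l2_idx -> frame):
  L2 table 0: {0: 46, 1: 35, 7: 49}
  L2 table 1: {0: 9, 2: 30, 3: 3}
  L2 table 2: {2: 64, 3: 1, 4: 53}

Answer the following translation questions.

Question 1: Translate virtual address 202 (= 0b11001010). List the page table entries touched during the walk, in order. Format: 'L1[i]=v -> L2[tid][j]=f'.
Answer: L1[3]=0 -> L2[0][1]=35

Derivation:
vaddr = 202 = 0b11001010
Split: l1_idx=3, l2_idx=1, offset=2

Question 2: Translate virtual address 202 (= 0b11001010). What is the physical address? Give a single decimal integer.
Answer: 282

Derivation:
vaddr = 202 = 0b11001010
Split: l1_idx=3, l2_idx=1, offset=2
L1[3] = 0
L2[0][1] = 35
paddr = 35 * 8 + 2 = 282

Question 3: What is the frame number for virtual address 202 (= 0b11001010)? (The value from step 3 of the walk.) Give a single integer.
Answer: 35

Derivation:
vaddr = 202: l1_idx=3, l2_idx=1
L1[3] = 0; L2[0][1] = 35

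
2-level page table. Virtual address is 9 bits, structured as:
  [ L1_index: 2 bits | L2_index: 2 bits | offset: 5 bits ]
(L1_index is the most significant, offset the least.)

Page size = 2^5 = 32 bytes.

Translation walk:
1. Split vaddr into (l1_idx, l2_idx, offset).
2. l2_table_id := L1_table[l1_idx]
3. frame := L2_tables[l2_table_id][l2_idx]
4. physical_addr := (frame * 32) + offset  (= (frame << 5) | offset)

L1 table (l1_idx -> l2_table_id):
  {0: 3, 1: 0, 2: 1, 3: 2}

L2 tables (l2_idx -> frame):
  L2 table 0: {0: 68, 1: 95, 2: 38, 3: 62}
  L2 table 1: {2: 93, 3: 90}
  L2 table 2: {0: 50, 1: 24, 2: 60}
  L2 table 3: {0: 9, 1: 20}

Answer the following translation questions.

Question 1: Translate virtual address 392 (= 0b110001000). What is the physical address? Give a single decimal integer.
Answer: 1608

Derivation:
vaddr = 392 = 0b110001000
Split: l1_idx=3, l2_idx=0, offset=8
L1[3] = 2
L2[2][0] = 50
paddr = 50 * 32 + 8 = 1608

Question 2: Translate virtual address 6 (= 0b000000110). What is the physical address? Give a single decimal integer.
vaddr = 6 = 0b000000110
Split: l1_idx=0, l2_idx=0, offset=6
L1[0] = 3
L2[3][0] = 9
paddr = 9 * 32 + 6 = 294

Answer: 294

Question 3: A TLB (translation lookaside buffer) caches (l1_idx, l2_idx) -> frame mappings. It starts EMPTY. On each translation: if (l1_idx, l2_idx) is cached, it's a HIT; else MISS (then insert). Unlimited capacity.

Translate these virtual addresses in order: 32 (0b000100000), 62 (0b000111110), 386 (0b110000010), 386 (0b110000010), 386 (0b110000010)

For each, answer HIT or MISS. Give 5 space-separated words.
Answer: MISS HIT MISS HIT HIT

Derivation:
vaddr=32: (0,1) not in TLB -> MISS, insert
vaddr=62: (0,1) in TLB -> HIT
vaddr=386: (3,0) not in TLB -> MISS, insert
vaddr=386: (3,0) in TLB -> HIT
vaddr=386: (3,0) in TLB -> HIT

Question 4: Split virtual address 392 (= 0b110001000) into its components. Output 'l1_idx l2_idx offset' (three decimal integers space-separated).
vaddr = 392 = 0b110001000
  top 2 bits -> l1_idx = 3
  next 2 bits -> l2_idx = 0
  bottom 5 bits -> offset = 8

Answer: 3 0 8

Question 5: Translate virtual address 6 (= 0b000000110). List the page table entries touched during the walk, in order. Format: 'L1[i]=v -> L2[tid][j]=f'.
Answer: L1[0]=3 -> L2[3][0]=9

Derivation:
vaddr = 6 = 0b000000110
Split: l1_idx=0, l2_idx=0, offset=6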